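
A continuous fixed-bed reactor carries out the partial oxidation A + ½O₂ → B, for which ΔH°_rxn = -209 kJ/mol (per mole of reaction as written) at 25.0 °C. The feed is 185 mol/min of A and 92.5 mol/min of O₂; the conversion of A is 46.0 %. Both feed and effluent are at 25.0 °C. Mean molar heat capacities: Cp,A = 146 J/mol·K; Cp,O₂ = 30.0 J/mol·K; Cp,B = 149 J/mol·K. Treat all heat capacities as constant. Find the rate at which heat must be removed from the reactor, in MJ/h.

Q_out = 1070 MJ/h

Extent of reaction ξ = 0.460 × 185 = 85.1 mol/min
Reaction term: ξ·ΔH°_rxn = 85.1 × -209 = -17786 kJ/min
Q = ΔH = -17786 kJ/min = -296.43 kW
Heat removed = 1067.2 MJ/h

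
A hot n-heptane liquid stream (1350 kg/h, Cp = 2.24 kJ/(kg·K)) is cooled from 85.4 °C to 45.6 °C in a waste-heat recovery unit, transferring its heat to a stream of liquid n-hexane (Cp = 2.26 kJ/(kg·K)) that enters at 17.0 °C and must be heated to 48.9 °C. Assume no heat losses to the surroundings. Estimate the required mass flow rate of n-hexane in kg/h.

Heat released by hot stream: Q = 1350 × 2.24 × (85.4 − 45.6) = 120360 kJ/h
Energy balance on cold side (adiabatic exchanger): Q = ṁ_c·Cp_c·(T_c,out − T_c,in)
ṁ_c = 120360 / [2.26 × (48.9 − 17.0)] = 1669.4 kg/h

ṁ_c = 1670 kg/h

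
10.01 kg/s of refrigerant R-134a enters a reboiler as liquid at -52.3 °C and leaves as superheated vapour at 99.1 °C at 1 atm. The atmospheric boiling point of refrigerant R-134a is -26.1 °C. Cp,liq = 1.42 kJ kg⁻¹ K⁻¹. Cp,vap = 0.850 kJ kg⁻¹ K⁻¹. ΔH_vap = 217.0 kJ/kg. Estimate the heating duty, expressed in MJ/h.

Q = 13000 MJ/h

liquid -52.3→-26.1 °C: 37.204 kJ/kg
vaporisation at -26.1 °C: 217 kJ/kg
vapour -26.1→99.1 °C: 106.42 kJ/kg
Δh = 37.204 + 217 + 106.42 = 360.62 kJ/kg
Q = ṁ·Δh = 10.01 kg/s × 360.62 kJ/kg = 3609.8 kJ/s
|Q| = 3609.8 kW = 12995 MJ/h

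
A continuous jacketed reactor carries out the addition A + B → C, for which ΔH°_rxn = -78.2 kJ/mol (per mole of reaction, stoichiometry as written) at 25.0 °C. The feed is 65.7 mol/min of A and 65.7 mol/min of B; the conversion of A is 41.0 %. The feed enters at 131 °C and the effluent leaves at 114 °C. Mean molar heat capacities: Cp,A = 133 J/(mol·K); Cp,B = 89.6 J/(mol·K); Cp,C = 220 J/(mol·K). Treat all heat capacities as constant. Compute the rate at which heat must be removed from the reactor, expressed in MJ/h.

Extent of reaction ξ = 0.410 × 65.7 = 26.937 mol/min
Reaction term: ξ·ΔH°_rxn = 26.937 × -78.2 = -2106.5 kJ/min
Sensible, feed 131→25 °C: -1550.2 kJ/min
Outlet flows (mol/min): A 38.763, B 38.763, C 26.937
Sensible, products 25→114 °C: 1295.4 kJ/min
Q = ΔH = -2361.3 kJ/min = -39.355 kW
Heat removed = 141.68 MJ/h

Q_out = 142 MJ/h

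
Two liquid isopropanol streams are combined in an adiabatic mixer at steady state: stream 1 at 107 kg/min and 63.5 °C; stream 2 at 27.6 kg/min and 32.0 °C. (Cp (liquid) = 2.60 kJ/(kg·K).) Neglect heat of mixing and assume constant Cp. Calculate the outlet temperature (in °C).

T_out = 57.0 °C

Energy balance with Q = 0: Σ ṁᵢCp,ᵢ(T_out − Tᵢ) = 0
T_out = Σ ṁᵢCp,ᵢTᵢ / Σ ṁᵢCp,ᵢ
      = 19962 / 349.96 = 57.041 °C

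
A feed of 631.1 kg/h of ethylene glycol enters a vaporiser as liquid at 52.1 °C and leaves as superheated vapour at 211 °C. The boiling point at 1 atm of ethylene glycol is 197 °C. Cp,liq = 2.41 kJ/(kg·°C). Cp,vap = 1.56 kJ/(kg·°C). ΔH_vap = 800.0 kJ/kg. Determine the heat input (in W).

liquid 52.1→197 °C: 349.21 kJ/kg
vaporisation at 197 °C: 800 kJ/kg
vapour 197→211 °C: 21.84 kJ/kg
Δh = 349.21 + 800 + 21.84 = 1171 kJ/kg
Q = ṁ·Δh = 631.1 kg/h × 1171 kJ/kg = 739050 kJ/h
|Q| = 205.29 kW = 205290 W

Q = 205000 W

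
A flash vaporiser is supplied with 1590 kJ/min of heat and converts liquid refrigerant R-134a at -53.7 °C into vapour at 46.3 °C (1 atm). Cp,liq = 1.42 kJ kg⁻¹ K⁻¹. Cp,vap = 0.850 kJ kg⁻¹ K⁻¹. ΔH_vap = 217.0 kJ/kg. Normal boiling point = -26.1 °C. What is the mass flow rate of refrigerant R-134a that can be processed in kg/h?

Δh = 1.42×(-26.1−-53.7) + 217.0 + 0.850×(46.3−-26.1) = 317.73 kJ/kg
Q = 1590 kJ/min = 26.5 kJ/s = 95400 kJ/h
ṁ = Q/Δh = 95400 / 317.73 = 300.25 kg/h

ṁ = 300 kg/h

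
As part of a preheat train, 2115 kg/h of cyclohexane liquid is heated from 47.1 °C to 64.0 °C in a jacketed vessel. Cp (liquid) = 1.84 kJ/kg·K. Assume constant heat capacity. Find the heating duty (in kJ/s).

Q = 18.3 kJ/s

Q = ṁ·Cp·ΔT = 2115 × 1.84 × (64.0 − 47.1) = 65768 kJ/h
Converting: 65768 / 3600 s = 18.269 kW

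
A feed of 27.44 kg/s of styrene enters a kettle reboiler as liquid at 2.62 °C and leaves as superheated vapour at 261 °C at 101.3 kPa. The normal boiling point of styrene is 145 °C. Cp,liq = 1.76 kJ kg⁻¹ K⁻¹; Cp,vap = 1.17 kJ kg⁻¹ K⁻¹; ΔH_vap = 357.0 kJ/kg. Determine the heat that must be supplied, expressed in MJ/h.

liquid 2.62→145 °C: 250.59 kJ/kg
vaporisation at 145 °C: 357 kJ/kg
vapour 145→261 °C: 135.72 kJ/kg
Δh = 250.59 + 357 + 135.72 = 743.31 kJ/kg
Q = ṁ·Δh = 27.44 kg/s × 743.31 kJ/kg = 20396 kJ/s
|Q| = 20396 kW = 73427 MJ/h

Q = 73400 MJ/h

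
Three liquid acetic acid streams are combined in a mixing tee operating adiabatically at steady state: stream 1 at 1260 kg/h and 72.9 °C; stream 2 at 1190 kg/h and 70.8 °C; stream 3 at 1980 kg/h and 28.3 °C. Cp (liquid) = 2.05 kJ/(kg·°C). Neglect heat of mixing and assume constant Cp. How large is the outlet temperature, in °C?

No heat crosses the boundary, so H_out = H_in.
Σ ṁᵢCp,ᵢTᵢ = 1260×2.05×72.9 + 1190×2.05×70.8 + 1980×2.05×28.3 = 475890
Σ ṁᵢCp,ᵢ = 1260×2.05 + 1190×2.05 + 1980×2.05 = 9081.5
T_out = 475890 / 9081.5 = 52.402 °C

T_out = 52.4 °C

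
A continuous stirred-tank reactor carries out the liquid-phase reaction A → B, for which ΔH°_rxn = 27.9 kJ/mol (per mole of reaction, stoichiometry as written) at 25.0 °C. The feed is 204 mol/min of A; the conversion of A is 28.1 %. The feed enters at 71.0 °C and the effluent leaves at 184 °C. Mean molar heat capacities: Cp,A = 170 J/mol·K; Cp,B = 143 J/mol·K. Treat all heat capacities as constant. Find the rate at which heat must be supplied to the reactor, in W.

Q_in = 87900 W

Extent of reaction ξ = 0.281 × 204 = 57.324 mol/min
Reaction term: ξ·ΔH°_rxn = 57.324 × 27.9 = 1599.3 kJ/min
Sensible, feed 71.0→25 °C: -1595.3 kJ/min
Outlet flows (mol/min): A 146.68, B 57.324
Sensible, products 25→184 °C: 5268 kJ/min
Q = ΔH = 5272.1 kJ/min = 87.868 kW
Heat supplied = 87868 W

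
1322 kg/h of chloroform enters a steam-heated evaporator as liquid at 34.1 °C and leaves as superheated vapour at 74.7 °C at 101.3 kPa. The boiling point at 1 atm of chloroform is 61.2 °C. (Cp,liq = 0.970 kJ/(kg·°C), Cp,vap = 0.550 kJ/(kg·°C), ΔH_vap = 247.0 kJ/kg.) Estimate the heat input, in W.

Q = 103000 W

liquid 34.1→61.2 °C: 26.287 kJ/kg
vaporisation at 61.2 °C: 247 kJ/kg
vapour 61.2→74.7 °C: 7.425 kJ/kg
Δh = 26.287 + 247 + 7.425 = 280.71 kJ/kg
Q = ṁ·Δh = 1322 kg/h × 280.71 kJ/kg = 371100 kJ/h
|Q| = 103.08 kW = 103080 W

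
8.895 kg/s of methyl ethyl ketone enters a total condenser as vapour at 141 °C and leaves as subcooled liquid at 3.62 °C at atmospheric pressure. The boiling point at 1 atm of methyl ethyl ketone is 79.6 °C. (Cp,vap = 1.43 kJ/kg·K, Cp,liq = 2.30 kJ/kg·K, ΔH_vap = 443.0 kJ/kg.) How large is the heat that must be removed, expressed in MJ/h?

Q_c = 22600 MJ/h

vapour 141→79.6 °C: -87.802 kJ/kg
condensation at 79.6 °C: -443 kJ/kg
liquid 79.6→3.62 °C: -174.75 kJ/kg
Δh = -87.802 + -443 + -174.75 = -705.56 kJ/kg
Q = ṁ·Δh = 8.895 kg/s × -705.56 kJ/kg = -6275.9 kJ/s
|Q| = 6275.9 kW = 22593 MJ/h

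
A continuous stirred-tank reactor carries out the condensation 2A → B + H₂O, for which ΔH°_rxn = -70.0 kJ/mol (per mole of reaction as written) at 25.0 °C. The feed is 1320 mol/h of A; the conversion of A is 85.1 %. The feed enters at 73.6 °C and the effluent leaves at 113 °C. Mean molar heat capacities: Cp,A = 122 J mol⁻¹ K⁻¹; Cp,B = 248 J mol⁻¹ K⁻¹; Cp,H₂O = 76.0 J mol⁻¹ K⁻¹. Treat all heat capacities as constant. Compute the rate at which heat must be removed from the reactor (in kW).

Q_out = 8.06 kW

Extent of reaction ξ = 0.851 × 1320 / 2 = 561.66 mol/h
Reaction term: ξ·ΔH°_rxn = 561.66 × -70.0 = -39316 kJ/h
Sensible, feed 73.6→25 °C: -7826.5 kJ/h
Outlet flows (mol/h): A 196.68, B 561.66, H₂O 561.66
Sensible, products 25→113 °C: 18126 kJ/h
Q = ΔH = -29017 kJ/h = -8.0603 kW
Heat removed = 8.0603 kW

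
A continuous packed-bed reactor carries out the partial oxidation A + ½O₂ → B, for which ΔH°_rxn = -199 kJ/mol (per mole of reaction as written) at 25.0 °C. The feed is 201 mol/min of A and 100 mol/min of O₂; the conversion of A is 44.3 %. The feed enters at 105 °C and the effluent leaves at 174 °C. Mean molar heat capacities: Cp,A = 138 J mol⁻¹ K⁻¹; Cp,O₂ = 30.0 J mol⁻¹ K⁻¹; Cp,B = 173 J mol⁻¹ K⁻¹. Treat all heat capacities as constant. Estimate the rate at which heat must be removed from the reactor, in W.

Q_out = 256000 W

Extent of reaction ξ = 0.443 × 201 = 89.043 mol/min
Reaction term: ξ·ΔH°_rxn = 89.043 × -199 = -17720 kJ/min
Sensible, feed 105→25 °C: -2459 kJ/min
Outlet flows (mol/min): A 111.96, O₂ 55.478, B 89.043
Sensible, products 25→174 °C: 4845.3 kJ/min
Q = ΔH = -15333 kJ/min = -255.55 kW
Heat removed = 255550 W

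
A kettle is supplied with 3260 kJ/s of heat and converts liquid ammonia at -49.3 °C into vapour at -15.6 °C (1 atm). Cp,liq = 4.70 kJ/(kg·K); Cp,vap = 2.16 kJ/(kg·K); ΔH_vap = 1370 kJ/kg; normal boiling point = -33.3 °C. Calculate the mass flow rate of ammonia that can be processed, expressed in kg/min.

Δh = 4.70×(-33.3−-49.3) + 1370 + 2.16×(-15.6−-33.3) = 1483.4 kJ/kg
Q = 3260 kJ/s = 3260 kJ/s = 195600 kJ/min
ṁ = Q/Δh = 195600 / 1483.4 = 131.86 kg/min

ṁ = 132 kg/min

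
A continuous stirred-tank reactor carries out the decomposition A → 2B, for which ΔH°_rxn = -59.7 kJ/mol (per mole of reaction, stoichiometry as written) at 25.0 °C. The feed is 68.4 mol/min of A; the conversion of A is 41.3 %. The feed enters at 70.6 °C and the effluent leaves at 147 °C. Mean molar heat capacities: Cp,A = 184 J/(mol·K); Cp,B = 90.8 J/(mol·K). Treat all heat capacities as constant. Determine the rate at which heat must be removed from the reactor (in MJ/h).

Extent of reaction ξ = 0.413 × 68.4 = 28.249 mol/min
Reaction term: ξ·ΔH°_rxn = 28.249 × -59.7 = -1686.5 kJ/min
Sensible, feed 70.6→25 °C: -573.9 kJ/min
Outlet flows (mol/min): A 40.151, B 56.498
Sensible, products 25→147 °C: 1527.2 kJ/min
Q = ΔH = -733.21 kJ/min = -12.22 kW
Heat removed = 43.993 MJ/h

Q_out = 44.0 MJ/h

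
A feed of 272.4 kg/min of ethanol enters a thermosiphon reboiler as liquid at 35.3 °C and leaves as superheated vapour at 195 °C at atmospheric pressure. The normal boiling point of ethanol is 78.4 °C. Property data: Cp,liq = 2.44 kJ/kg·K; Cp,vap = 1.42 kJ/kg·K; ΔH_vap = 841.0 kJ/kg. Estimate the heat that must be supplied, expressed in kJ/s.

liquid 35.3→78.4 °C: 105.16 kJ/kg
vaporisation at 78.4 °C: 841 kJ/kg
vapour 78.4→195 °C: 165.57 kJ/kg
Δh = 105.16 + 841 + 165.57 = 1111.7 kJ/kg
Q = ṁ·Δh = 272.4 kg/min × 1111.7 kJ/kg = 302840 kJ/min
|Q| = 5047.3 kW

Q = 5050 kJ/s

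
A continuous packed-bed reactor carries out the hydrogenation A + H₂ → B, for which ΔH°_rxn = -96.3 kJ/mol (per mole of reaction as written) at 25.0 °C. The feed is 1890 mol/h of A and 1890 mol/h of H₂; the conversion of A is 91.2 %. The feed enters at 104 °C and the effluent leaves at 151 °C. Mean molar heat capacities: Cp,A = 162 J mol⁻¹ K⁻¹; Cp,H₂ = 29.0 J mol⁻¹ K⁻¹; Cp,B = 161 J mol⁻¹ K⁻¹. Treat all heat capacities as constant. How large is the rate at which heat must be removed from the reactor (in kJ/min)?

Extent of reaction ξ = 0.912 × 1890 = 1723.7 mol/h
Reaction term: ξ·ΔH°_rxn = 1723.7 × -96.3 = -165990 kJ/h
Sensible, feed 104→25 °C: -28518 kJ/h
Outlet flows (mol/h): A 166.32, H₂ 166.32, B 1723.7
Sensible, products 25→151 °C: 38969 kJ/h
Q = ΔH = -155540 kJ/h = -43.205 kW
Heat removed = 2592.3 kJ/min

Q_out = 2590 kJ/min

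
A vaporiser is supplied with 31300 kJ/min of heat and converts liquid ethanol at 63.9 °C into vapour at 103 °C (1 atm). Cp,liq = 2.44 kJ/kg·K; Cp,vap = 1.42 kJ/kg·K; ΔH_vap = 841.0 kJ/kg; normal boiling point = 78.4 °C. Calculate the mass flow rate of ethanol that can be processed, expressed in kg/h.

ṁ = 2060 kg/h

Δh = 2.44×(78.4−63.9) + 841.0 + 1.42×(103−78.4) = 911.31 kJ/kg
Q = 31300 kJ/min = 521.67 kJ/s = 1.878e+06 kJ/h
ṁ = Q/Δh = 1.878e+06 / 911.31 = 2060.8 kg/h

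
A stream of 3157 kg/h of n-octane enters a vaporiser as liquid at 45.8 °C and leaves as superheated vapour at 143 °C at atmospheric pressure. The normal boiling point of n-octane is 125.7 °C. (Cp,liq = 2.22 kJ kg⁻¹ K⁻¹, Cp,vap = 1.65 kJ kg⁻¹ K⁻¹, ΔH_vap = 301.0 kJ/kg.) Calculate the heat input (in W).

Q = 445000 W

liquid 45.8→125.7 °C: 177.38 kJ/kg
vaporisation at 125.7 °C: 301 kJ/kg
vapour 125.7→143 °C: 28.545 kJ/kg
Δh = 177.38 + 301 + 28.545 = 506.92 kJ/kg
Q = ṁ·Δh = 3157 kg/h × 506.92 kJ/kg = 1.6004e+06 kJ/h
|Q| = 444.54 kW = 444540 W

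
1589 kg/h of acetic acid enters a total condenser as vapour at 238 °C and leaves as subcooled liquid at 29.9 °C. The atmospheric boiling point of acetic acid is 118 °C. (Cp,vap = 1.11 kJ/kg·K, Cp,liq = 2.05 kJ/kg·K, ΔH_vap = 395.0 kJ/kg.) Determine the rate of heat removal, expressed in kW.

vapour 238→118 °C: -133.2 kJ/kg
condensation at 118 °C: -395 kJ/kg
liquid 118→29.9 °C: -180.6 kJ/kg
Δh = -133.2 + -395 + -180.6 = -708.8 kJ/kg
Q = ṁ·Δh = 1589 kg/h × -708.8 kJ/kg = -1.1263e+06 kJ/h
|Q| = 312.86 kW

Q_c = 313 kW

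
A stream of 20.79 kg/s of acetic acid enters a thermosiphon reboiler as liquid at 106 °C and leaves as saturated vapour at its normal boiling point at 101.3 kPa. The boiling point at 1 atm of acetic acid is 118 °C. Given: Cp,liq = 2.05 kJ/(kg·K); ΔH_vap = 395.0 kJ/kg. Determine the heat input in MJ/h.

liquid 106→118 °C: 24.6 kJ/kg
vaporisation at 118 °C: 395 kJ/kg
Δh = 24.6 + 395 = 419.6 kJ/kg
Q = ṁ·Δh = 20.79 kg/s × 419.6 kJ/kg = 8723.5 kJ/s
|Q| = 8723.5 kW = 31405 MJ/h

Q = 31400 MJ/h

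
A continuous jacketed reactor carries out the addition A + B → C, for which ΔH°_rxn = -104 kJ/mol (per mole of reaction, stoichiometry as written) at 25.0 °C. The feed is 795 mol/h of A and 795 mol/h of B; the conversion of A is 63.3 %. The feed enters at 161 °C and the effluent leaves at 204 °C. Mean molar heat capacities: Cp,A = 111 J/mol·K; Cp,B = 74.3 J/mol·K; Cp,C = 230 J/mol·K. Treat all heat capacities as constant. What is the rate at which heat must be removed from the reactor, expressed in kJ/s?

Q_out = 11.7 kJ/s

Extent of reaction ξ = 0.633 × 795 = 503.24 mol/h
Reaction term: ξ·ΔH°_rxn = 503.24 × -104 = -52336 kJ/h
Sensible, feed 161→25 °C: -20035 kJ/h
Outlet flows (mol/h): A 291.76, B 291.76, C 503.24
Sensible, products 25→204 °C: 30396 kJ/h
Q = ΔH = -41975 kJ/h = -11.66 kW
Heat removed = 11.66 kJ/s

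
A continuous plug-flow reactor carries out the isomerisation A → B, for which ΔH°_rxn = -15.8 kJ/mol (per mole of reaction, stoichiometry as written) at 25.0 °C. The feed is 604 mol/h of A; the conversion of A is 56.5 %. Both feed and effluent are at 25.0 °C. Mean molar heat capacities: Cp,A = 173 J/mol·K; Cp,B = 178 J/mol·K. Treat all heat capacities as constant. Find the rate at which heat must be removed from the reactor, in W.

Extent of reaction ξ = 0.565 × 604 = 341.26 mol/h
Reaction term: ξ·ΔH°_rxn = 341.26 × -15.8 = -5391.9 kJ/h
Q = ΔH = -5391.9 kJ/h = -1.4978 kW
Heat removed = 1497.8 W

Q_out = 1500 W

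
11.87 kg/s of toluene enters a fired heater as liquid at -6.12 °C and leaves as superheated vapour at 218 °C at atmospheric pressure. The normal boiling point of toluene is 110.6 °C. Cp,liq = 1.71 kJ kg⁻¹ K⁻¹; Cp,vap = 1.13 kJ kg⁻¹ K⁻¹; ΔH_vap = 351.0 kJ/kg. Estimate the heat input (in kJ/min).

Q = 479000 kJ/min

liquid -6.12→110.6 °C: 199.59 kJ/kg
vaporisation at 110.6 °C: 351 kJ/kg
vapour 110.6→218 °C: 121.36 kJ/kg
Δh = 199.59 + 351 + 121.36 = 671.95 kJ/kg
Q = ṁ·Δh = 11.87 kg/s × 671.95 kJ/kg = 7976.1 kJ/s
|Q| = 7976.1 kW = 478570 kJ/min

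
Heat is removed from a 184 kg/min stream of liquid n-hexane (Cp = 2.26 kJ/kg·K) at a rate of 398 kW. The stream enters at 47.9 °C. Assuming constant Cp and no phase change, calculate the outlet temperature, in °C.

Q = 398 kW = 23880 kJ/min
ΔT = Q/(ṁ·Cp) = 23880/(184×2.26) = 57.426 K
T_out = 47.9 − 57.426 = -9.5259 °C

T_out = -9.53 °C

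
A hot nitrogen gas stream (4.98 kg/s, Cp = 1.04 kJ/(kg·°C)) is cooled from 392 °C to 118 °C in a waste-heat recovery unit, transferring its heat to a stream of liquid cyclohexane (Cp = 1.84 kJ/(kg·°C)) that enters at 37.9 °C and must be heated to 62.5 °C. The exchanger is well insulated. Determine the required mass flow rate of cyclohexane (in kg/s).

Heat released by hot stream: Q = 4.98 × 1.04 × (392 − 118) = 1419.1 kJ/s
Energy balance on cold side (adiabatic exchanger): Q = ṁ_c·Cp_c·(T_c,out − T_c,in)
ṁ_c = 1419.1 / [1.84 × (62.5 − 37.9)] = 31.352 kg/s

ṁ_c = 31.4 kg/s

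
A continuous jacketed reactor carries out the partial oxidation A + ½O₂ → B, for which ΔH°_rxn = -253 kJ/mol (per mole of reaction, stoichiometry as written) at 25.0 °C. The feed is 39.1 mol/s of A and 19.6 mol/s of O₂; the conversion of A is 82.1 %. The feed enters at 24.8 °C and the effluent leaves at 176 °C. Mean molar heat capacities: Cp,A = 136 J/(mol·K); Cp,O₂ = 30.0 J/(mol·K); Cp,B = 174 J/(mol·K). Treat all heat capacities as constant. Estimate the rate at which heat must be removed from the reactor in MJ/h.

Q_out = 25600 MJ/h

Extent of reaction ξ = 0.821 × 39.1 = 32.101 mol/s
Reaction term: ξ·ΔH°_rxn = 32.101 × -253 = -8121.6 kJ/s
Sensible, feed 24.8→25 °C: 1.1811 kJ/s
Outlet flows (mol/s): A 6.9989, O₂ 3.5495, B 32.101
Sensible, products 25→176 °C: 1003.2 kJ/s
Q = ΔH = -7117.2 kJ/s = -7117.2 kW
Heat removed = 25622 MJ/h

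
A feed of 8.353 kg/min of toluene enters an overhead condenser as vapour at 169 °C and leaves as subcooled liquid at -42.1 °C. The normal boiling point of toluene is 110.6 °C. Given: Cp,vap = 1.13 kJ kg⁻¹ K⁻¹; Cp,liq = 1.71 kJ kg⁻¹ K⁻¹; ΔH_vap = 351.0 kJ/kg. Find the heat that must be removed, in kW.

vapour 169→110.6 °C: -65.992 kJ/kg
condensation at 110.6 °C: -351 kJ/kg
liquid 110.6→-42.1 °C: -261.12 kJ/kg
Δh = -65.992 + -351 + -261.12 = -678.11 kJ/kg
Q = ṁ·Δh = 8.353 kg/min × -678.11 kJ/kg = -5664.2 kJ/min
|Q| = 94.404 kW

Q_c = 94.4 kW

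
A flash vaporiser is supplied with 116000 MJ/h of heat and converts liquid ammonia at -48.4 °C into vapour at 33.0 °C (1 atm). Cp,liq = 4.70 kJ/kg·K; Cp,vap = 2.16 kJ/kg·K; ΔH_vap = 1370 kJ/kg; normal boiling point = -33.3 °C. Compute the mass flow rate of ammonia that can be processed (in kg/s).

ṁ = 20.3 kg/s

Δh = 4.70×(-33.3−-48.4) + 1370 + 2.16×(33.0−-33.3) = 1584.2 kJ/kg
Q = 116000 MJ/h = 32222 kJ/s = 32222 kJ/s
ṁ = Q/Δh = 32222 / 1584.2 = 20.34 kg/s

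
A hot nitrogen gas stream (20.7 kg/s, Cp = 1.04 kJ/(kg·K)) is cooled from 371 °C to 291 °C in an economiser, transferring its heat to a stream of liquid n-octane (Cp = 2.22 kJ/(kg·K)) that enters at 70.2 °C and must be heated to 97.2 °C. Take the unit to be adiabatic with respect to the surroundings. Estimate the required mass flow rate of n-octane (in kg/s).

Heat released by hot stream: Q = 20.7 × 1.04 × (371 − 291) = 1722.2 kJ/s
Energy balance on cold side (adiabatic exchanger): Q = ṁ_c·Cp_c·(T_c,out − T_c,in)
ṁ_c = 1722.2 / [2.22 × (97.2 − 70.2)] = 28.733 kg/s

ṁ_c = 28.7 kg/s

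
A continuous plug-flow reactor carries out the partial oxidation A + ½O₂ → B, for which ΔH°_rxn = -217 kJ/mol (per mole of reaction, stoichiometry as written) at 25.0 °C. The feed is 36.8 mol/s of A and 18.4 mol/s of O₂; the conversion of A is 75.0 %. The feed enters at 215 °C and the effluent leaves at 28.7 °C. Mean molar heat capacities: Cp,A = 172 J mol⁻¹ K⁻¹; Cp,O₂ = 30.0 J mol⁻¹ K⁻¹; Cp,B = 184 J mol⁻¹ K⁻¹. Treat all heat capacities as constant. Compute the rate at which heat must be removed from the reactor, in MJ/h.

Q_out = 26200 MJ/h

Extent of reaction ξ = 0.750 × 36.8 = 27.6 mol/s
Reaction term: ξ·ΔH°_rxn = 27.6 × -217 = -5989.2 kJ/s
Sensible, feed 215→25 °C: -1307.5 kJ/s
Outlet flows (mol/s): A 9.2, O₂ 4.6, B 27.6
Sensible, products 25→28.7 °C: 25.156 kJ/s
Q = ΔH = -7271.5 kJ/s = -7271.5 kW
Heat removed = 26178 MJ/h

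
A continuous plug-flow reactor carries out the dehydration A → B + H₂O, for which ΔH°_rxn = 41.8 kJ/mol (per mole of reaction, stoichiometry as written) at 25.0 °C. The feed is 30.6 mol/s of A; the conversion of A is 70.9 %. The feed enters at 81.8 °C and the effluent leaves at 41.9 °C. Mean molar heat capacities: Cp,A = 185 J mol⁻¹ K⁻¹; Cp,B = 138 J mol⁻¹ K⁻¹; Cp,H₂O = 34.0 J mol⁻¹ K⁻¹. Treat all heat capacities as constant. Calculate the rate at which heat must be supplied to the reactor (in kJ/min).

Q_in = 40600 kJ/min

Extent of reaction ξ = 0.709 × 30.6 = 21.695 mol/s
Reaction term: ξ·ΔH°_rxn = 21.695 × 41.8 = 906.87 kJ/s
Sensible, feed 81.8→25 °C: -321.54 kJ/s
Outlet flows (mol/s): A 8.9046, B 21.695, H₂O 21.695
Sensible, products 25→41.9 °C: 90.904 kJ/s
Q = ΔH = 676.23 kJ/s = 676.23 kW
Heat supplied = 40574 kJ/min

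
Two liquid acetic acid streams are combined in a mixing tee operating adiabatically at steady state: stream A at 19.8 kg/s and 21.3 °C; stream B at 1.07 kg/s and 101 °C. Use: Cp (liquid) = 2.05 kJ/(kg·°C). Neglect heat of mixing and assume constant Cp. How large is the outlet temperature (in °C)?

T_out = 25.4 °C

Energy balance with Q = 0: Σ ṁᵢCp,ᵢ(T_out − Tᵢ) = 0
Σ ṁᵢCp,ᵢTᵢ = 19.8×2.05×21.3 + 1.07×2.05×101 = 1086.1
Σ ṁᵢCp,ᵢ = 19.8×2.05 + 1.07×2.05 = 42.783
T_out = 1086.1 / 42.783 = 25.386 °C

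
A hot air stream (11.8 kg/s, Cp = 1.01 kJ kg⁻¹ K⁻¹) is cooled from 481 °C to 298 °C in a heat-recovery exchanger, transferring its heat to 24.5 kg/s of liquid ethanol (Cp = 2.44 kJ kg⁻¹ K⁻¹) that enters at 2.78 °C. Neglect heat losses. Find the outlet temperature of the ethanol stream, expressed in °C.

T_c,out = 39.3 °C

Heat released by hot stream: Q = 11.8 × 1.01 × (481 − 298) = 2181 kJ/s
Energy balance on cold side (adiabatic exchanger): Q = ṁ_c·Cp_c·(T_c,out − T_c,in)
T_c,out = 2.78 + 2181/(24.5 × 2.44) = 39.264 °C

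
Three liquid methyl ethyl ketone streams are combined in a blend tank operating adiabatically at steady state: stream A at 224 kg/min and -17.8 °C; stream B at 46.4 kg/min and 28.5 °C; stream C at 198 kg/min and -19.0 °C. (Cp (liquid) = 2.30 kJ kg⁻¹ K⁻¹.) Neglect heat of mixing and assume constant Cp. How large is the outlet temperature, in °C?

T_out = -13.7 °C

Energy balance with Q = 0: Σ ṁᵢCp,ᵢ(T_out − Tᵢ) = 0
T_out = Σ ṁᵢCp,ᵢTᵢ / Σ ṁᵢCp,ᵢ
      = -14782 / 1077.3 = -13.721 °C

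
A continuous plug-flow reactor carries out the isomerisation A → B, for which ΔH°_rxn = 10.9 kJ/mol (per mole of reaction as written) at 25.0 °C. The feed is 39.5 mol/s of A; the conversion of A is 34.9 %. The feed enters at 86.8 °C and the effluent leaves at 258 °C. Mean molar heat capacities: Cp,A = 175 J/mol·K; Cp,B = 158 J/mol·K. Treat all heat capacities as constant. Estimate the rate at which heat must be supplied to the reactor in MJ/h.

Q_in = 4600 MJ/h

Extent of reaction ξ = 0.349 × 39.5 = 13.785 mol/s
Reaction term: ξ·ΔH°_rxn = 13.785 × 10.9 = 150.26 kJ/s
Sensible, feed 86.8→25 °C: -427.19 kJ/s
Outlet flows (mol/s): A 25.715, B 13.785
Sensible, products 25→258 °C: 1556 kJ/s
Q = ΔH = 1279.1 kJ/s = 1279.1 kW
Heat supplied = 4604.7 MJ/h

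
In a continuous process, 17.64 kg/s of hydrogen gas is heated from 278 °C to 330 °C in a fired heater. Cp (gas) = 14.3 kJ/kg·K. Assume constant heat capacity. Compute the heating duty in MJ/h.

Q = ṁ·Cp·ΔT = 17.64 × 14.3 × (330 − 278) = 13117 kJ/s
Heating duty = 47222 MJ/h

Q = 47200 MJ/h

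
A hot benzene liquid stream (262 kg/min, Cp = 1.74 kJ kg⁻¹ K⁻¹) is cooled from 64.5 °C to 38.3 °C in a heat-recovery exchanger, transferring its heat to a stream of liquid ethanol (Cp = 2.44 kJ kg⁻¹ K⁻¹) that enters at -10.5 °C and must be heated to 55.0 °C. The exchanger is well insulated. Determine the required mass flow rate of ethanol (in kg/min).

ṁ_c = 74.7 kg/min

Heat released by hot stream: Q = 262 × 1.74 × (64.5 − 38.3) = 11944 kJ/min
Energy balance on cold side (adiabatic exchanger): Q = ṁ_c·Cp_c·(T_c,out − T_c,in)
ṁ_c = 11944 / [2.44 × (55.0 − -10.5)] = 74.734 kg/min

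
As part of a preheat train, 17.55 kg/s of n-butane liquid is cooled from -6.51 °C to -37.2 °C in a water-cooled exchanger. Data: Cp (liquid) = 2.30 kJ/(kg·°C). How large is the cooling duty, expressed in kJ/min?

Q_c = 74300 kJ/min

Q = ṁ·Cp·ΔT = 17.55 × 2.30 × (-37.2 − -6.51) = -1238.8 kJ/s
Cooling duty = 74328 kJ/min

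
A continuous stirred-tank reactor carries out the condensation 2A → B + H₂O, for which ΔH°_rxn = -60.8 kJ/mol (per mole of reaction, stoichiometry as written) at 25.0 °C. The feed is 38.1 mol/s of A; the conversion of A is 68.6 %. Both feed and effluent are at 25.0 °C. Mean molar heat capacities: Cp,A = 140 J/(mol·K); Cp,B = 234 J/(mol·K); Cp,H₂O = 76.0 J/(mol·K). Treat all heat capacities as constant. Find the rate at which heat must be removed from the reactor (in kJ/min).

Q_out = 47700 kJ/min

Extent of reaction ξ = 0.686 × 38.1 / 2 = 13.068 mol/s
Reaction term: ξ·ΔH°_rxn = 13.068 × -60.8 = -794.55 kJ/s
Q = ΔH = -794.55 kJ/s = -794.55 kW
Heat removed = 47673 kJ/min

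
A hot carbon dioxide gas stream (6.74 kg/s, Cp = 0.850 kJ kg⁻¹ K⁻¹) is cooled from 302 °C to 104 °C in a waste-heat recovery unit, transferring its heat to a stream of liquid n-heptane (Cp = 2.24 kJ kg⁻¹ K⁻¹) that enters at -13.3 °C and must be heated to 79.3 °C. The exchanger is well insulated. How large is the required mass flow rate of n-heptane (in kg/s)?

Heat released by hot stream: Q = 6.74 × 0.850 × (302 − 104) = 1134.3 kJ/s
Energy balance on cold side (adiabatic exchanger): Q = ṁ_c·Cp_c·(T_c,out − T_c,in)
ṁ_c = 1134.3 / [2.24 × (79.3 − -13.3)] = 5.4687 kg/s

ṁ_c = 5.47 kg/s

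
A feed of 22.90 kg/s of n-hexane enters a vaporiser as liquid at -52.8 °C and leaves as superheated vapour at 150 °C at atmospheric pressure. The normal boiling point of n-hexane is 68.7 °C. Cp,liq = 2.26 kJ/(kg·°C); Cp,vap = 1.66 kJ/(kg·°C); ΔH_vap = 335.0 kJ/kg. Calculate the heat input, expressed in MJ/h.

Q = 61400 MJ/h

liquid -52.8→68.7 °C: 274.59 kJ/kg
vaporisation at 68.7 °C: 335 kJ/kg
vapour 68.7→150 °C: 134.96 kJ/kg
Δh = 274.59 + 335 + 134.96 = 744.55 kJ/kg
Q = ṁ·Δh = 22.90 kg/s × 744.55 kJ/kg = 17050 kJ/s
|Q| = 17050 kW = 61381 MJ/h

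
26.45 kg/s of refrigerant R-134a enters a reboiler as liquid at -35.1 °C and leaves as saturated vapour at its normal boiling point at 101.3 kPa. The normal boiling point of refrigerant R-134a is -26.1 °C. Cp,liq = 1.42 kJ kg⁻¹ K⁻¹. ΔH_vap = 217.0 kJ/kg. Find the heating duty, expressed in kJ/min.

liquid -35.1→-26.1 °C: 12.78 kJ/kg
vaporisation at -26.1 °C: 217 kJ/kg
Δh = 12.78 + 217 = 229.78 kJ/kg
Q = ṁ·Δh = 26.45 kg/s × 229.78 kJ/kg = 6077.7 kJ/s
|Q| = 6077.7 kW = 364660 kJ/min

Q = 365000 kJ/min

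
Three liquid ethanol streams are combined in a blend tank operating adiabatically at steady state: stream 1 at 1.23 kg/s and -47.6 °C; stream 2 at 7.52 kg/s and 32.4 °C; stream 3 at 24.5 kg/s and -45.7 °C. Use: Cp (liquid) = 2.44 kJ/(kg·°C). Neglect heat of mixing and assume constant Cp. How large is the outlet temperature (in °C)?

No heat crosses the boundary, so H_out = H_in.
T_out = Σ ṁᵢCp,ᵢTᵢ / Σ ṁᵢCp,ᵢ
      = -2280.3 / 81.13 = -28.107 °C

T_out = -28.1 °C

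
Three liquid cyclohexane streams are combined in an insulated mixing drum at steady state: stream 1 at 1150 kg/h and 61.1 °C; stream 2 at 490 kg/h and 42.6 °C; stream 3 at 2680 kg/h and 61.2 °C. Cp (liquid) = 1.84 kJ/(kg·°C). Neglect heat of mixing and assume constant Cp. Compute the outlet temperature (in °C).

T_out = 59.1 °C

Energy balance with Q = 0: Σ ṁᵢCp,ᵢ(T_out − Tᵢ) = 0
Σ ṁᵢCp,ᵢTᵢ = 1150×1.84×61.1 + 490×1.84×42.6 + 2680×1.84×61.2 = 469490
Σ ṁᵢCp,ᵢ = 1150×1.84 + 490×1.84 + 2680×1.84 = 7948.8
T_out = 469490 / 7948.8 = 59.064 °C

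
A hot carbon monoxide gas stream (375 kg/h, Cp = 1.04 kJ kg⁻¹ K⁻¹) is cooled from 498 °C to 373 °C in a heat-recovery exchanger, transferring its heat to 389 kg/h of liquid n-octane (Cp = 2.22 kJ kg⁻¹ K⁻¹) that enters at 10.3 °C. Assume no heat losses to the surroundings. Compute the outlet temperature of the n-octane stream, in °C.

Heat released by hot stream: Q = 375 × 1.04 × (498 − 373) = 48750 kJ/h
Energy balance on cold side (adiabatic exchanger): Q = ṁ_c·Cp_c·(T_c,out − T_c,in)
T_c,out = 10.3 + 48750/(389 × 2.22) = 66.751 °C

T_c,out = 66.8 °C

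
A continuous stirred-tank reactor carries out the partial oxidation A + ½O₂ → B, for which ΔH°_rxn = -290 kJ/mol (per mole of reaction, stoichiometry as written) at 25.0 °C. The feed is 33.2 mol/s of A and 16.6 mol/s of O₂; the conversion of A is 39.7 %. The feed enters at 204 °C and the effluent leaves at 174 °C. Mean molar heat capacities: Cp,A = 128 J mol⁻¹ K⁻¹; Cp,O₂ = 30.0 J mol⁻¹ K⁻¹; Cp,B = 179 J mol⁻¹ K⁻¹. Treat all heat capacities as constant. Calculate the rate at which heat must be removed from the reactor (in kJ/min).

Q_out = 234000 kJ/min

Extent of reaction ξ = 0.397 × 33.2 = 13.18 mol/s
Reaction term: ξ·ΔH°_rxn = 13.18 × -290 = -3822.3 kJ/s
Sensible, feed 204→25 °C: -849.82 kJ/s
Outlet flows (mol/s): A 20.02, O₂ 10.01, B 13.18
Sensible, products 25→174 °C: 778.09 kJ/s
Q = ΔH = -3894 kJ/s = -3894 kW
Heat removed = 233640 kJ/min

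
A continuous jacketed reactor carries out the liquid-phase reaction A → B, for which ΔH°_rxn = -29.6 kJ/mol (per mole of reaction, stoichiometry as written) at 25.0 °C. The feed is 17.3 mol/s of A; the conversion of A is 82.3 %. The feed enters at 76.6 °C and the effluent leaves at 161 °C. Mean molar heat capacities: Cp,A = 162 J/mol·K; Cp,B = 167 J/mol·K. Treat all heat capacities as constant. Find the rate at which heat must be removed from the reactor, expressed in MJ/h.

Extent of reaction ξ = 0.823 × 17.3 = 14.238 mol/s
Reaction term: ξ·ΔH°_rxn = 14.238 × -29.6 = -421.44 kJ/s
Sensible, feed 76.6→25 °C: -144.61 kJ/s
Outlet flows (mol/s): A 3.0621, B 14.238
Sensible, products 25→161 °C: 390.84 kJ/s
Q = ΔH = -175.22 kJ/s = -175.22 kW
Heat removed = 630.79 MJ/h

Q_out = 631 MJ/h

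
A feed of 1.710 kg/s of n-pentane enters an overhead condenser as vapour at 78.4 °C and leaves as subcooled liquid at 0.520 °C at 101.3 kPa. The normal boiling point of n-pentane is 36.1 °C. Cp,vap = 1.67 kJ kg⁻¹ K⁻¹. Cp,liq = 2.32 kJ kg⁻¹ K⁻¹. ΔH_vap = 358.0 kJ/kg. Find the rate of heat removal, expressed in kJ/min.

vapour 78.4→36.1 °C: -70.641 kJ/kg
condensation at 36.1 °C: -358 kJ/kg
liquid 36.1→0.520 °C: -82.546 kJ/kg
Δh = -70.641 + -358 + -82.546 = -511.19 kJ/kg
Q = ṁ·Δh = 1.710 kg/s × -511.19 kJ/kg = -874.13 kJ/s
|Q| = 874.13 kW = 52448 kJ/min

Q_c = 52400 kJ/min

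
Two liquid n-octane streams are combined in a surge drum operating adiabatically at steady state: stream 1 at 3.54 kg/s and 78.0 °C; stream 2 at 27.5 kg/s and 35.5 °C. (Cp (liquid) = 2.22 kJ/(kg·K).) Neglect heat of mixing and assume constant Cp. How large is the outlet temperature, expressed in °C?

T_out = 40.3 °C

Energy balance with Q = 0: Σ ṁᵢCp,ᵢ(T_out − Tᵢ) = 0
T_out = Σ ṁᵢCp,ᵢTᵢ / Σ ṁᵢCp,ᵢ
      = 2780.3 / 68.909 = 40.347 °C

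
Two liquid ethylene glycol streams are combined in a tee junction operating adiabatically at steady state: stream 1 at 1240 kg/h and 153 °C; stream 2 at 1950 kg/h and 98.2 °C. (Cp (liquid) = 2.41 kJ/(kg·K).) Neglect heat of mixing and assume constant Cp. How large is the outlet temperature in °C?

No heat crosses the boundary, so H_out = H_in.
Σ ṁᵢCp,ᵢTᵢ = 1240×2.41×153 + 1950×2.41×98.2 = 918720
Σ ṁᵢCp,ᵢ = 1240×2.41 + 1950×2.41 = 7687.9
T_out = 918720 / 7687.9 = 119.5 °C

T_out = 120 °C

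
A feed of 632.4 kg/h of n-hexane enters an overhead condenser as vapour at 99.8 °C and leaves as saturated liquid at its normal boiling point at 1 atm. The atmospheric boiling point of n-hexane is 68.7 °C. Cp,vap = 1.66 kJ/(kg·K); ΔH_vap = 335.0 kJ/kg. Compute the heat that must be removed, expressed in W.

vapour 99.8→68.7 °C: -51.626 kJ/kg
condensation at 68.7 °C: -335 kJ/kg
Δh = -51.626 + -335 = -386.63 kJ/kg
Q = ṁ·Δh = 632.4 kg/h × -386.63 kJ/kg = -244500 kJ/h
|Q| = 67.917 kW = 67917 W

Q_c = 67900 W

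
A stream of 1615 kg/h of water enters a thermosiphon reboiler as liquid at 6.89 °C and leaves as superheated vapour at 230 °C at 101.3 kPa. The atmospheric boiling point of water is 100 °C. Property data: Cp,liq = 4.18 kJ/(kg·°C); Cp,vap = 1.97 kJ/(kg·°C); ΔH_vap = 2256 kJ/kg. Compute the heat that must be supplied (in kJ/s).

liquid 6.89→100 °C: 389.2 kJ/kg
vaporisation at 100 °C: 2256 kJ/kg
vapour 100→230 °C: 256.1 kJ/kg
Δh = 389.2 + 2256 + 256.1 = 2901.3 kJ/kg
Q = ṁ·Δh = 1615 kg/h × 2901.3 kJ/kg = 4.6856e+06 kJ/h
|Q| = 1301.6 kW

Q = 1300 kJ/s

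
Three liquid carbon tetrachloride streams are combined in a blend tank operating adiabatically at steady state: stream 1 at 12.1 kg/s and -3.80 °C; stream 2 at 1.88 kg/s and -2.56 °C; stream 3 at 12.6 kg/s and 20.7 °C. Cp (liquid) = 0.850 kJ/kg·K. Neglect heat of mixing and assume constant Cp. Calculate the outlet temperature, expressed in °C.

T_out = 7.90 °C

No heat crosses the boundary, so H_out = H_in.
T_out = Σ ṁᵢCp,ᵢTᵢ / Σ ṁᵢCp,ᵢ
      = 178.52 / 22.593 = 7.9017 °C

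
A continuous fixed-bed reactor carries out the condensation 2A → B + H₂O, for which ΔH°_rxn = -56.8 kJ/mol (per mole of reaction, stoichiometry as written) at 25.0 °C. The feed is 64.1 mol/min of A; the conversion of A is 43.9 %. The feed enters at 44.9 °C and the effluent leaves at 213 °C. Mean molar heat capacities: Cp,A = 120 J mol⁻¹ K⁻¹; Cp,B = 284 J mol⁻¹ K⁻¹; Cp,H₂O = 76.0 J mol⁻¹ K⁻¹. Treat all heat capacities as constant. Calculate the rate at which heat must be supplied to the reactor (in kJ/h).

Q_in = 48700 kJ/h

Extent of reaction ξ = 0.439 × 64.1 / 2 = 14.07 mol/min
Reaction term: ξ·ΔH°_rxn = 14.07 × -56.8 = -799.17 kJ/min
Sensible, feed 44.9→25 °C: -153.07 kJ/min
Outlet flows (mol/min): A 35.96, B 14.07, H₂O 14.07
Sensible, products 25→213 °C: 1763.5 kJ/min
Q = ΔH = 811.27 kJ/min = 13.521 kW
Heat supplied = 48676 kJ/h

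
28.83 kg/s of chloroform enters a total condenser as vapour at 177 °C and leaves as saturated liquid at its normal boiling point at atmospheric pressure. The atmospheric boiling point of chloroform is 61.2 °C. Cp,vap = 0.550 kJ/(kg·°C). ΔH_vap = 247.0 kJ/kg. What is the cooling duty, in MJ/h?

Q_c = 32200 MJ/h

vapour 177→61.2 °C: -63.69 kJ/kg
condensation at 61.2 °C: -247 kJ/kg
Δh = -63.69 + -247 = -310.69 kJ/kg
Q = ṁ·Δh = 28.83 kg/s × -310.69 kJ/kg = -8957.2 kJ/s
|Q| = 8957.2 kW = 32246 MJ/h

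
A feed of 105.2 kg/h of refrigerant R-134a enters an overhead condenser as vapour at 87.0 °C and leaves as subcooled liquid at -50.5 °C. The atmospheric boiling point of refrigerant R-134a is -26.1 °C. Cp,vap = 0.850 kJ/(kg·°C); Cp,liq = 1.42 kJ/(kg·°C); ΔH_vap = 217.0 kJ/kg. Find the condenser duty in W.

Q_c = 10200 W

vapour 87.0→-26.1 °C: -96.135 kJ/kg
condensation at -26.1 °C: -217 kJ/kg
liquid -26.1→-50.5 °C: -34.648 kJ/kg
Δh = -96.135 + -217 + -34.648 = -347.78 kJ/kg
Q = ṁ·Δh = 105.2 kg/h × -347.78 kJ/kg = -36587 kJ/h
|Q| = 10.163 kW = 10163 W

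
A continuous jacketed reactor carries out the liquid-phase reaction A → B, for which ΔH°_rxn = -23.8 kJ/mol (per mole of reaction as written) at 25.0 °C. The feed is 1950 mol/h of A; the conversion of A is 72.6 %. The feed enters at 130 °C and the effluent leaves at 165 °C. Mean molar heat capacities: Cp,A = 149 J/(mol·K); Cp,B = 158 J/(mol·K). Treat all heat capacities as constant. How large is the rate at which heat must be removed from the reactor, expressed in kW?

Extent of reaction ξ = 0.726 × 1950 = 1415.7 mol/h
Reaction term: ξ·ΔH°_rxn = 1415.7 × -23.8 = -33694 kJ/h
Sensible, feed 130→25 °C: -30508 kJ/h
Outlet flows (mol/h): A 534.3, B 1415.7
Sensible, products 25→165 °C: 42461 kJ/h
Q = ΔH = -21741 kJ/h = -6.0391 kW
Heat removed = 6.0391 kW

Q_out = 6.04 kW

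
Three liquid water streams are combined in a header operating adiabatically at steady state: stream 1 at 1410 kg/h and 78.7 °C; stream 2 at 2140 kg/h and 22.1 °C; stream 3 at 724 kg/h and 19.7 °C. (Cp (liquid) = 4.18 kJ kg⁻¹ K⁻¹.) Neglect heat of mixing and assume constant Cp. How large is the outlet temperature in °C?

No heat crosses the boundary, so H_out = H_in.
T_out = Σ ṁᵢCp,ᵢTᵢ / Σ ṁᵢCp,ᵢ
      = 721150 / 17865 = 40.366 °C

T_out = 40.4 °C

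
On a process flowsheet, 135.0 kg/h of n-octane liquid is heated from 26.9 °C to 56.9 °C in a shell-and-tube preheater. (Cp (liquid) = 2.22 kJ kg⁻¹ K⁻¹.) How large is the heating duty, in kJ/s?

Q = 2.50 kJ/s

Q = ṁ·Cp·ΔT = 135.0 × 2.22 × (56.9 − 26.9) = 8991 kJ/h
Converting: 8991 / 3600 s = 2.4975 kW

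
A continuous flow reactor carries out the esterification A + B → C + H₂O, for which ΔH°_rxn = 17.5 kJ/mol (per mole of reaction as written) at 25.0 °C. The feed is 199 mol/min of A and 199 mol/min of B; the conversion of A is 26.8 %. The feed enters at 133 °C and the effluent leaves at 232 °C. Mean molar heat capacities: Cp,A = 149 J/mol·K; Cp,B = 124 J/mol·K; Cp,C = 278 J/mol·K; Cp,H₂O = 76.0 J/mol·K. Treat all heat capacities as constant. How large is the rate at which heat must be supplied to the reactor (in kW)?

Extent of reaction ξ = 0.268 × 199 = 53.332 mol/min
Reaction term: ξ·ΔH°_rxn = 53.332 × 17.5 = 933.31 kJ/min
Sensible, feed 133→25 °C: -5867.3 kJ/min
Outlet flows (mol/min): A 145.67, B 145.67, C 53.332, H₂O 53.332
Sensible, products 25→232 °C: 12140 kJ/min
Q = ΔH = 7205.9 kJ/min = 120.1 kW
Heat supplied = 120.1 kW

Q_in = 120 kW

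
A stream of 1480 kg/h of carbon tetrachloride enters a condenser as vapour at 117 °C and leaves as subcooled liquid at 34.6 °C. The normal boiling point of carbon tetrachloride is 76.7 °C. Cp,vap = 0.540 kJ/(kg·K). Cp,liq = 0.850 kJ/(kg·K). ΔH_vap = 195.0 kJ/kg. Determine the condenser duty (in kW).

Q_c = 104 kW

vapour 117→76.7 °C: -21.762 kJ/kg
condensation at 76.7 °C: -195 kJ/kg
liquid 76.7→34.6 °C: -35.785 kJ/kg
Δh = -21.762 + -195 + -35.785 = -252.55 kJ/kg
Q = ṁ·Δh = 1480 kg/h × -252.55 kJ/kg = -373770 kJ/h
|Q| = 103.82 kW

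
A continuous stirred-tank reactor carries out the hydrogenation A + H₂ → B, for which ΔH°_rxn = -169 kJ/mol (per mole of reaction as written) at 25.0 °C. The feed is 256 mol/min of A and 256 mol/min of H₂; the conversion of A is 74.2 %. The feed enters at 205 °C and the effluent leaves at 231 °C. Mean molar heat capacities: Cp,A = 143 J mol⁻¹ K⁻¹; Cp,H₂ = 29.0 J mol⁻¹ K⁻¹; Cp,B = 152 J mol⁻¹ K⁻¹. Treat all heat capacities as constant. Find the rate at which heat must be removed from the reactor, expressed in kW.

Extent of reaction ξ = 0.742 × 256 = 189.95 mol/min
Reaction term: ξ·ΔH°_rxn = 189.95 × -169 = -32102 kJ/min
Sensible, feed 205→25 °C: -7925.8 kJ/min
Outlet flows (mol/min): A 66.048, H₂ 66.048, B 189.95
Sensible, products 25→231 °C: 8288 kJ/min
Q = ΔH = -31740 kJ/min = -528.99 kW
Heat removed = 528.99 kW

Q_out = 529 kW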